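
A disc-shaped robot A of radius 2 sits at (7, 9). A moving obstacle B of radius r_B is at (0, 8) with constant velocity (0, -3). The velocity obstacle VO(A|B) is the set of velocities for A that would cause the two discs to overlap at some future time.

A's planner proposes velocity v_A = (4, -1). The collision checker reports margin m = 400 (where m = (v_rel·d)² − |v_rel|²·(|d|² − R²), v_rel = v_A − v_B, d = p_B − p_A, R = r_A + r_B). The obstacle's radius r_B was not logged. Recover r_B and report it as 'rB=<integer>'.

m = 400
d = (-7, -1);  v_rel = (4, 2),  |v_rel|² = 20
v_rel×d = (4)·(-1) − (2)·(-7) = 10
since m = R²·20 − 10²:  R² = (100 + 400) / 20 = 25
R = √25 = 5  ⇒  r_B = 5 − 2 = 3

rB=3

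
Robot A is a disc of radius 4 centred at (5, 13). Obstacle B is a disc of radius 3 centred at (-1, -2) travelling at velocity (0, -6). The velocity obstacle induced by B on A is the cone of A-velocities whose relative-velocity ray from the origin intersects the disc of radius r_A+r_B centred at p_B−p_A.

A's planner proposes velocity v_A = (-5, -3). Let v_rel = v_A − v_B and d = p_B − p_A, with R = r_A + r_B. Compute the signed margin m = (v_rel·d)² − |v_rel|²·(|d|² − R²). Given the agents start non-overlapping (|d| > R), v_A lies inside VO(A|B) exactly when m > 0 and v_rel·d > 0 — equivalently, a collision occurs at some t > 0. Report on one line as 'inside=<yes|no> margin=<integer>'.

d = (-6, -15),  |d|² = 261;  R = 4+3 = 7,  c = 261−7² = 212
v_rel = (-5, 3),  |v_rel|² = 34;  v_rel·d = (-5)·(-6) + (3)·(-15) = -15
34·t² + 30·t + 212 = 0  ⇒  m = (-15)² − 34·212 = -6983
m = -6983 < 0,  v_rel·d = -15 < 0  ⇒  outside

inside=no margin=-6983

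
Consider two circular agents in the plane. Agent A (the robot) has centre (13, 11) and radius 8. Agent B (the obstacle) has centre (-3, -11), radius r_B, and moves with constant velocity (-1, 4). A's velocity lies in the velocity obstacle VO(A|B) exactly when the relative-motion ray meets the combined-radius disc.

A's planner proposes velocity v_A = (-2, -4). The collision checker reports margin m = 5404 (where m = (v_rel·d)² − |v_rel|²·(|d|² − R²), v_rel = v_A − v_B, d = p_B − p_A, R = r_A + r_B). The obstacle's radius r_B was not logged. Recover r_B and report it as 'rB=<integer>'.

m = 5404
d = (-16, -22);  v_rel = (-1, -8),  |v_rel|² = 65
v_rel×d = (-1)·(-22) − (-8)·(-16) = -106
since m = R²·65 − (-106)²:  R² = (11236 + 5404) / 65 = 256
R = √256 = 16  ⇒  r_B = 16 − 8 = 8

rB=8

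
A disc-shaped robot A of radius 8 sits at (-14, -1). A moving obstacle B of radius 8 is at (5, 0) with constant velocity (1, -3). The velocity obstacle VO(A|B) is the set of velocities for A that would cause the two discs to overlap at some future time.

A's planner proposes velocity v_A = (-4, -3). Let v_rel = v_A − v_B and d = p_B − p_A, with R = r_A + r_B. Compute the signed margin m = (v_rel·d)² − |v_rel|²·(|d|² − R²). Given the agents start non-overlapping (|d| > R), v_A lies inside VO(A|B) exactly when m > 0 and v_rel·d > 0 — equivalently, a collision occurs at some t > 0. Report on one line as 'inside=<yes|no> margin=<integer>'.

d = (19, 1),  |d|² = 362;  R = 8+8 = 16,  c = 362−16² = 106
v_rel = (-5, 0),  |v_rel|² = 25;  v_rel·d = (-5)·(19) + (0)·(1) = -95
25·t² + 190·t + 106 = 0  ⇒  m = (-95)² − 25·106 = 6375
m = 6375 > 0,  v_rel·d = -95 < 0  ⇒  outside

inside=no margin=6375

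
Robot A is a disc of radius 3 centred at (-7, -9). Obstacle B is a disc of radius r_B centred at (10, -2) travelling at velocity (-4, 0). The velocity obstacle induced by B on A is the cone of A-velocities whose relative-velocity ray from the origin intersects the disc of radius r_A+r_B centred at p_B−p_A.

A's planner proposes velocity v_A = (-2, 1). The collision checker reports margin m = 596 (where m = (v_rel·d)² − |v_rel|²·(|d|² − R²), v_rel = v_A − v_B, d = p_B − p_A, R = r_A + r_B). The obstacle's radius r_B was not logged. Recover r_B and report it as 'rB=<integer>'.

m = 596
d = (17, 7);  v_rel = (2, 1),  |v_rel|² = 5
v_rel×d = (2)·(7) − (1)·(17) = -3
since m = R²·5 − (-3)²:  R² = (9 + 596) / 5 = 121
R = √121 = 11  ⇒  r_B = 11 − 3 = 8

rB=8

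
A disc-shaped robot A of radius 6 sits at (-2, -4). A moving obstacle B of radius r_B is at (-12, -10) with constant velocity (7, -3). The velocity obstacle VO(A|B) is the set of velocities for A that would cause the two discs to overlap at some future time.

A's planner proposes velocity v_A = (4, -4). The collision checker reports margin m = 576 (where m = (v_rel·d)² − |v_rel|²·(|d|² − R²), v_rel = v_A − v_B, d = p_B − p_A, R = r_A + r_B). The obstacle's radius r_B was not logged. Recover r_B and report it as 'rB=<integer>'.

m = 576
d = (-10, -6);  v_rel = (-3, -1),  |v_rel|² = 10
v_rel×d = (-3)·(-6) − (-1)·(-10) = 8
since m = R²·10 − 8²:  R² = (64 + 576) / 10 = 64
R = √64 = 8  ⇒  r_B = 8 − 6 = 2

rB=2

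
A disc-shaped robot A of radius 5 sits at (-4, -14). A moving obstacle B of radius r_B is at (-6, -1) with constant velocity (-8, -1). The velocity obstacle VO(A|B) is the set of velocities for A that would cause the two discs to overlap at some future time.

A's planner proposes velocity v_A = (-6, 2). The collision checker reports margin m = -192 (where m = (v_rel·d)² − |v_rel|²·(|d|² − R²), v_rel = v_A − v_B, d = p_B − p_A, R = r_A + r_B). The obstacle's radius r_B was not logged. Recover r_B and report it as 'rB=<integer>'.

m = -192
d = (-2, 13);  v_rel = (2, 3),  |v_rel|² = 13
v_rel×d = (2)·(13) − (3)·(-2) = 32
since m = R²·13 − 32²:  R² = (1024 + -192) / 13 = 64
R = √64 = 8  ⇒  r_B = 8 − 5 = 3

rB=3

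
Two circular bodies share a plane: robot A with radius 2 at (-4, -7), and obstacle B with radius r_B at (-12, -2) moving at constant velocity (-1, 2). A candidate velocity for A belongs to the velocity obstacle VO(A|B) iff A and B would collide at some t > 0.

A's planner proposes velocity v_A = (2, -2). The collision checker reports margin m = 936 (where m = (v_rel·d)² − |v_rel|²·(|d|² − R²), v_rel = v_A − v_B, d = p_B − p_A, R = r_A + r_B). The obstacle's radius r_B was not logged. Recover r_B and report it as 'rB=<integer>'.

m = 936
d = (-8, 5);  v_rel = (3, -4),  |v_rel|² = 25
v_rel×d = (3)·(5) − (-4)·(-8) = -17
since m = R²·25 − (-17)²:  R² = (289 + 936) / 25 = 49
R = √49 = 7  ⇒  r_B = 7 − 2 = 5

rB=5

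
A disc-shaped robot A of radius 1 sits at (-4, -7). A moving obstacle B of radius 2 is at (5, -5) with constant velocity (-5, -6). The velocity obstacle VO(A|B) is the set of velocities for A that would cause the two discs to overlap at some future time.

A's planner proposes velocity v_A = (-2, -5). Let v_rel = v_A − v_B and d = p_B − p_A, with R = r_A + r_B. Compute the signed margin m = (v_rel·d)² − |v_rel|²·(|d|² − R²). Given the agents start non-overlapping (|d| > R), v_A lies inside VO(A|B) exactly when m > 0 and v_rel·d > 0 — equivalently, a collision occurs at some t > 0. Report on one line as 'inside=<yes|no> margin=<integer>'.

d = (9, 2),  |d|² = 85;  R = 1+2 = 3,  c = 85−3² = 76
v_rel = (3, 1),  |v_rel|² = 10;  v_rel·d = (3)·(9) + (1)·(2) = 29
10·t² − 58·t + 76 = 0  ⇒  m = 29² − 10·76 = 81
m = 81 > 0,  v_rel·d = 29 > 0  ⇒  inside

inside=yes margin=81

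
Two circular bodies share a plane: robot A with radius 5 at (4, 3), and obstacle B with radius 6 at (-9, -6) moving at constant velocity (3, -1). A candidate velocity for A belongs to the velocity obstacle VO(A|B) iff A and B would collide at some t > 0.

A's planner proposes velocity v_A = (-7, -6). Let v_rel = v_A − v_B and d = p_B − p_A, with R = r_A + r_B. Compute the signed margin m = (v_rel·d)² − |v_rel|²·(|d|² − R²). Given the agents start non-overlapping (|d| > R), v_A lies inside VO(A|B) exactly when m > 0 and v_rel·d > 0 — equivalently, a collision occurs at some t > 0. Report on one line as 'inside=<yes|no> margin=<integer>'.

d = (-13, -9),  |d|² = 250;  R = 5+6 = 11,  c = 250−11² = 129
v_rel = (-10, -5),  |v_rel|² = 125;  v_rel·d = (-10)·(-13) + (-5)·(-9) = 175
125·t² − 350·t + 129 = 0  ⇒  m = 175² − 125·129 = 14500
m = 14500 > 0,  v_rel·d = 175 > 0  ⇒  inside

inside=yes margin=14500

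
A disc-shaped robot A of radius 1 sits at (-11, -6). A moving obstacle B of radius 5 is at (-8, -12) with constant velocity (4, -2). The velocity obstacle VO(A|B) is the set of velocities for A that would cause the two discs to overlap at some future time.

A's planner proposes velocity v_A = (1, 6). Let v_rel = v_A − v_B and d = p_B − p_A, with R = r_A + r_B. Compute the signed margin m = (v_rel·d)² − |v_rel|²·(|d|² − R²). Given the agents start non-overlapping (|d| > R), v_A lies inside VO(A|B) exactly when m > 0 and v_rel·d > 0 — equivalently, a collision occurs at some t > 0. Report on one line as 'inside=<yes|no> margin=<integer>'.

d = (3, -6),  |d|² = 45;  R = 1+5 = 6,  c = 45−6² = 9
v_rel = (-3, 8),  |v_rel|² = 73;  v_rel·d = (-3)·(3) + (8)·(-6) = -57
73·t² + 114·t + 9 = 0  ⇒  m = (-57)² − 73·9 = 2592
m = 2592 > 0,  v_rel·d = -57 < 0  ⇒  outside

inside=no margin=2592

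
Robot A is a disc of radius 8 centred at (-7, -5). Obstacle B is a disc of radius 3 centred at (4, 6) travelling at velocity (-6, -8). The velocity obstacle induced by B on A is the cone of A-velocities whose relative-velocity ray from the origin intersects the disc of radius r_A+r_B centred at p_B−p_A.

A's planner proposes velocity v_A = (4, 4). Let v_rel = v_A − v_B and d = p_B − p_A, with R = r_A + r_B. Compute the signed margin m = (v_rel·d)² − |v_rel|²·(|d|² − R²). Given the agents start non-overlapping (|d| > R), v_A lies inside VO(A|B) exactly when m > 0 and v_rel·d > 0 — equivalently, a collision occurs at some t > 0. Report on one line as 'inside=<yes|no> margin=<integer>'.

d = (11, 11),  |d|² = 242;  R = 8+3 = 11,  c = 242−11² = 121
v_rel = (10, 12),  |v_rel|² = 244;  v_rel·d = (10)·(11) + (12)·(11) = 242
244·t² − 484·t + 121 = 0  ⇒  m = 242² − 244·121 = 29040
m = 29040 > 0,  v_rel·d = 242 > 0  ⇒  inside

inside=yes margin=29040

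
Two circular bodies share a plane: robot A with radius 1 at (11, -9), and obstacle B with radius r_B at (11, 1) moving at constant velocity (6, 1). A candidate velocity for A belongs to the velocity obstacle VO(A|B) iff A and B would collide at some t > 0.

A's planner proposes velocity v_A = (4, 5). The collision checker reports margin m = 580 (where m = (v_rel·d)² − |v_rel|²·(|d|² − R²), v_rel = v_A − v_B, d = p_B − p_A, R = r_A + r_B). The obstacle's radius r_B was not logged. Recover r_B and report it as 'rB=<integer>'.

m = 580
d = (0, 10);  v_rel = (-2, 4),  |v_rel|² = 20
v_rel×d = (-2)·(10) − (4)·(0) = -20
since m = R²·20 − (-20)²:  R² = (400 + 580) / 20 = 49
R = √49 = 7  ⇒  r_B = 7 − 1 = 6

rB=6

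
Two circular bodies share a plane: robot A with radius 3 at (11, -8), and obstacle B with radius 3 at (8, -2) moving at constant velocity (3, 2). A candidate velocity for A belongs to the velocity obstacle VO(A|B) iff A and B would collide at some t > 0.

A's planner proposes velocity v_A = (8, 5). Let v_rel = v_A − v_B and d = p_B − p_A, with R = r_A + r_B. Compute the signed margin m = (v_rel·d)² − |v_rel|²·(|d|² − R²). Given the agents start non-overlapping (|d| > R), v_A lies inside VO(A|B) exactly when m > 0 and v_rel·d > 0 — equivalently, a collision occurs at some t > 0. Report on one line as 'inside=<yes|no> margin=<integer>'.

d = (-3, 6),  |d|² = 45;  R = 3+3 = 6,  c = 45−6² = 9
v_rel = (5, 3),  |v_rel|² = 34;  v_rel·d = (5)·(-3) + (3)·(6) = 3
34·t² − 6·t + 9 = 0  ⇒  m = 3² − 34·9 = -297
m = -297 < 0,  v_rel·d = 3 > 0  ⇒  outside

inside=no margin=-297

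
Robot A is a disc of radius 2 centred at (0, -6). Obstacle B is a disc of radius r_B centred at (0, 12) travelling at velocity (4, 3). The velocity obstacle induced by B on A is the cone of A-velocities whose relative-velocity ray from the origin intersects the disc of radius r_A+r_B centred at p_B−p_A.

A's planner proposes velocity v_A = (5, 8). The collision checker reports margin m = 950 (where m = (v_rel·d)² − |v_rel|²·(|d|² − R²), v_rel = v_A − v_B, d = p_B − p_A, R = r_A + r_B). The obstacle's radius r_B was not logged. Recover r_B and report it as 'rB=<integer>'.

m = 950
d = (0, 18);  v_rel = (1, 5),  |v_rel|² = 26
v_rel×d = (1)·(18) − (5)·(0) = 18
since m = R²·26 − 18²:  R² = (324 + 950) / 26 = 49
R = √49 = 7  ⇒  r_B = 7 − 2 = 5

rB=5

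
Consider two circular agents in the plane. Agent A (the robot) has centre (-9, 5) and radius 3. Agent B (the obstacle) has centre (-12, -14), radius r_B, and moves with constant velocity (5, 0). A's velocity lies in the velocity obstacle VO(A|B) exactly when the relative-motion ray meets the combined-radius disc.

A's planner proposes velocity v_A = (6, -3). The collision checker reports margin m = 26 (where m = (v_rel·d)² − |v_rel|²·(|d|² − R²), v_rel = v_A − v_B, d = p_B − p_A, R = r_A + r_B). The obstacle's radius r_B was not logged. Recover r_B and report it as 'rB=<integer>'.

m = 26
d = (-3, -19);  v_rel = (1, -3),  |v_rel|² = 10
v_rel×d = (1)·(-19) − (-3)·(-3) = -28
since m = R²·10 − (-28)²:  R² = (784 + 26) / 10 = 81
R = √81 = 9  ⇒  r_B = 9 − 3 = 6

rB=6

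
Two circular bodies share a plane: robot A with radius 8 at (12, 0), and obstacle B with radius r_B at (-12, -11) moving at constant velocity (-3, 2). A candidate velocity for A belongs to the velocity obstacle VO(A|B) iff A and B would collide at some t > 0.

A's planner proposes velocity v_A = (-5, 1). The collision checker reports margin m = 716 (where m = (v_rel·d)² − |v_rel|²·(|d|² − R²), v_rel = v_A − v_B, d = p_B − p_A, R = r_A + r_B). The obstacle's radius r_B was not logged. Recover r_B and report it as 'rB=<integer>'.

m = 716
d = (-24, -11);  v_rel = (-2, -1),  |v_rel|² = 5
v_rel×d = (-2)·(-11) − (-1)·(-24) = -2
since m = R²·5 − (-2)²:  R² = (4 + 716) / 5 = 144
R = √144 = 12  ⇒  r_B = 12 − 8 = 4

rB=4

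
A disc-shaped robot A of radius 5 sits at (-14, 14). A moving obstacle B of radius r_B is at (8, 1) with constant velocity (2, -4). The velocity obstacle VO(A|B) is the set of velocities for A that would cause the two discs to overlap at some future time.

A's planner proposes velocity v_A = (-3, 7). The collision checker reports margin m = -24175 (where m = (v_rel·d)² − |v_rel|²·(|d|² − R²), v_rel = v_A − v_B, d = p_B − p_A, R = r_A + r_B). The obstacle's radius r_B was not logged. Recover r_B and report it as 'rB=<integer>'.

m = -24175
d = (22, -13);  v_rel = (-5, 11),  |v_rel|² = 146
v_rel×d = (-5)·(-13) − (11)·(22) = -177
since m = R²·146 − (-177)²:  R² = (31329 + -24175) / 146 = 49
R = √49 = 7  ⇒  r_B = 7 − 5 = 2

rB=2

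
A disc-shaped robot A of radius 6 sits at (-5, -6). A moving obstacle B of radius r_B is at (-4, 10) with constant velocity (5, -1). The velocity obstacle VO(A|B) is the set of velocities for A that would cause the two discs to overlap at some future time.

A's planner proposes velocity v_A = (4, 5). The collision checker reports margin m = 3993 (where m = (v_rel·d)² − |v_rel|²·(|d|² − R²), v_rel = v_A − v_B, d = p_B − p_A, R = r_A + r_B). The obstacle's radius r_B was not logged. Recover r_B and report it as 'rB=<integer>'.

m = 3993
d = (1, 16);  v_rel = (-1, 6),  |v_rel|² = 37
v_rel×d = (-1)·(16) − (6)·(1) = -22
since m = R²·37 − (-22)²:  R² = (484 + 3993) / 37 = 121
R = √121 = 11  ⇒  r_B = 11 − 6 = 5

rB=5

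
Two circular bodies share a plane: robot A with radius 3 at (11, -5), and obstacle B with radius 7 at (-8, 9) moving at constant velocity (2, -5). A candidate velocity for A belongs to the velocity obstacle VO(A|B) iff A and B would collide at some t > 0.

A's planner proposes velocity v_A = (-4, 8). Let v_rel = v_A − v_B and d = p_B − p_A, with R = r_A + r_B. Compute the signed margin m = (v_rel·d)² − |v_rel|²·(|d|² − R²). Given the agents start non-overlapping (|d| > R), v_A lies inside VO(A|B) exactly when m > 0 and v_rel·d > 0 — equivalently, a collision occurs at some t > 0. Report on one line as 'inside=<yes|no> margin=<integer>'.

d = (-19, 14),  |d|² = 557;  R = 3+7 = 10,  c = 557−10² = 457
v_rel = (-6, 13),  |v_rel|² = 205;  v_rel·d = (-6)·(-19) + (13)·(14) = 296
205·t² − 592·t + 457 = 0  ⇒  m = 296² − 205·457 = -6069
m = -6069 < 0,  v_rel·d = 296 > 0  ⇒  outside

inside=no margin=-6069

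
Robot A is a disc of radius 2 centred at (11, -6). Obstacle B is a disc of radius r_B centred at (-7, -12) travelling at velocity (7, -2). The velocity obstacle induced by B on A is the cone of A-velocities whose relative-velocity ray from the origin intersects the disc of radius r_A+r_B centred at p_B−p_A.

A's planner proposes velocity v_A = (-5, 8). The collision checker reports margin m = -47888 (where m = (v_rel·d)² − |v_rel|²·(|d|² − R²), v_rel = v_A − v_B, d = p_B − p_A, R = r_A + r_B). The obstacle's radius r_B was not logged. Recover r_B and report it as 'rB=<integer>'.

m = -47888
d = (-18, -6);  v_rel = (-12, 10),  |v_rel|² = 244
v_rel×d = (-12)·(-6) − (10)·(-18) = 252
since m = R²·244 − 252²:  R² = (63504 + -47888) / 244 = 64
R = √64 = 8  ⇒  r_B = 8 − 2 = 6

rB=6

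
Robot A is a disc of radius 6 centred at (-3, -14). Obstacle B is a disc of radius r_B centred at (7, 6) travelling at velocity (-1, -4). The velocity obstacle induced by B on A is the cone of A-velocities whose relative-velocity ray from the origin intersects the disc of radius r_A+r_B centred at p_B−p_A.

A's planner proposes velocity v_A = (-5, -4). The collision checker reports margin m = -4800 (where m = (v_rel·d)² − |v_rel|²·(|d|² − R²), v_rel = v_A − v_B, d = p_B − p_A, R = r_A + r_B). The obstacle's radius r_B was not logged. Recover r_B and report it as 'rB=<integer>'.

m = -4800
d = (10, 20);  v_rel = (-4, 0),  |v_rel|² = 16
v_rel×d = (-4)·(20) − (0)·(10) = -80
since m = R²·16 − (-80)²:  R² = (6400 + -4800) / 16 = 100
R = √100 = 10  ⇒  r_B = 10 − 6 = 4

rB=4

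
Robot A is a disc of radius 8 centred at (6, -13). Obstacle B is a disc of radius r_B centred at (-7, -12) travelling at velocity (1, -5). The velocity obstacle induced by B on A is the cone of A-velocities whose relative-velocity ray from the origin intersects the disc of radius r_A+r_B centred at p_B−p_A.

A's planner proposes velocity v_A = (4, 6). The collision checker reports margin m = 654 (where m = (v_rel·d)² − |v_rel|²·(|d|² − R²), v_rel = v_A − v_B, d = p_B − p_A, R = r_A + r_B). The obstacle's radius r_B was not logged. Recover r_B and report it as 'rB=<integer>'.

m = 654
d = (-13, 1);  v_rel = (3, 11),  |v_rel|² = 130
v_rel×d = (3)·(1) − (11)·(-13) = 146
since m = R²·130 − 146²:  R² = (21316 + 654) / 130 = 169
R = √169 = 13  ⇒  r_B = 13 − 8 = 5

rB=5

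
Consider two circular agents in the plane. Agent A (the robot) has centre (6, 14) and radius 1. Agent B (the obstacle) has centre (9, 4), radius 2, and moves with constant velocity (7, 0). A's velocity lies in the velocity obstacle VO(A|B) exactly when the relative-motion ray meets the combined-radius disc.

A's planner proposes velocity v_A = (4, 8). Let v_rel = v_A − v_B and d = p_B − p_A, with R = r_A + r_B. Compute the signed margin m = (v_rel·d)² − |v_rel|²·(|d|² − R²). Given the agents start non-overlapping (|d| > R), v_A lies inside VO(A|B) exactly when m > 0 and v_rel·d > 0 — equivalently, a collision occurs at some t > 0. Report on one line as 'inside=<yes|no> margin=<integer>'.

d = (3, -10),  |d|² = 109;  R = 1+2 = 3,  c = 109−3² = 100
v_rel = (-3, 8),  |v_rel|² = 73;  v_rel·d = (-3)·(3) + (8)·(-10) = -89
73·t² + 178·t + 100 = 0  ⇒  m = (-89)² − 73·100 = 621
m = 621 > 0,  v_rel·d = -89 < 0  ⇒  outside

inside=no margin=621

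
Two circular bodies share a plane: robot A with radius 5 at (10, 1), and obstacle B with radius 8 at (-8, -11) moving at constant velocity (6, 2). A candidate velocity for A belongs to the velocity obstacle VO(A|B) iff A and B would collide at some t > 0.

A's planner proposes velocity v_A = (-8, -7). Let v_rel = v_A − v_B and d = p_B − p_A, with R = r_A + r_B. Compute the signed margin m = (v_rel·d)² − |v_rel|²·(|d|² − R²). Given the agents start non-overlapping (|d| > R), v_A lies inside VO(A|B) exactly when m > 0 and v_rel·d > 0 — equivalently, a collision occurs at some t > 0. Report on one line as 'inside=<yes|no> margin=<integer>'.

d = (-18, -12),  |d|² = 468;  R = 5+8 = 13,  c = 468−13² = 299
v_rel = (-14, -9),  |v_rel|² = 277;  v_rel·d = (-14)·(-18) + (-9)·(-12) = 360
277·t² − 720·t + 299 = 0  ⇒  m = 360² − 277·299 = 46777
m = 46777 > 0,  v_rel·d = 360 > 0  ⇒  inside

inside=yes margin=46777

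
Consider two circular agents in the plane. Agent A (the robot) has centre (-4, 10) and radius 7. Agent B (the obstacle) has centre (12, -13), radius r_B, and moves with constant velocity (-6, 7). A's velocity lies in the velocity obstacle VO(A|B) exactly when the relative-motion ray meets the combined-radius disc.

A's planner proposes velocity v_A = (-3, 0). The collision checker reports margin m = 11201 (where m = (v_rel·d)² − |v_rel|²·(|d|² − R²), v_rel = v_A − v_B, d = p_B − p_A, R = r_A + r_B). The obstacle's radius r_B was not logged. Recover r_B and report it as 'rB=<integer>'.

m = 11201
d = (16, -23);  v_rel = (3, -7),  |v_rel|² = 58
v_rel×d = (3)·(-23) − (-7)·(16) = 43
since m = R²·58 − 43²:  R² = (1849 + 11201) / 58 = 225
R = √225 = 15  ⇒  r_B = 15 − 7 = 8

rB=8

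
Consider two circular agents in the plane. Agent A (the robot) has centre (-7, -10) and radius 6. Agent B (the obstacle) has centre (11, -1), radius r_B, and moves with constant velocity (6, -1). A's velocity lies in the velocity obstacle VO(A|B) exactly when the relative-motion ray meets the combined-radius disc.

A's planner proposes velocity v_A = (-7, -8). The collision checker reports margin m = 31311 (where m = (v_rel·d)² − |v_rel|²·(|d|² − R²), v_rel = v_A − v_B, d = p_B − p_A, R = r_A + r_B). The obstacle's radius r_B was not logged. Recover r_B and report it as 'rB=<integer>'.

m = 31311
d = (18, 9);  v_rel = (-13, -7),  |v_rel|² = 218
v_rel×d = (-13)·(9) − (-7)·(18) = 9
since m = R²·218 − 9²:  R² = (81 + 31311) / 218 = 144
R = √144 = 12  ⇒  r_B = 12 − 6 = 6

rB=6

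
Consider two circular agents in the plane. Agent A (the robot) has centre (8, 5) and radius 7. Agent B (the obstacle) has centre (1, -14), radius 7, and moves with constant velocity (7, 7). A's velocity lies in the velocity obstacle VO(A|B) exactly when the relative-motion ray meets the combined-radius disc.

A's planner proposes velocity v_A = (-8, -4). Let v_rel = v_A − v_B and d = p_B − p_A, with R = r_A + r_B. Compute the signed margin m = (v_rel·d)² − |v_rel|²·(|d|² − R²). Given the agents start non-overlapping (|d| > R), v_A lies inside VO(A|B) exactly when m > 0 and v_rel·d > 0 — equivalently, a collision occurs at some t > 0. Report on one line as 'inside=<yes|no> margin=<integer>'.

d = (-7, -19),  |d|² = 410;  R = 7+7 = 14,  c = 410−14² = 214
v_rel = (-15, -11),  |v_rel|² = 346;  v_rel·d = (-15)·(-7) + (-11)·(-19) = 314
346·t² − 628·t + 214 = 0  ⇒  m = 314² − 346·214 = 24552
m = 24552 > 0,  v_rel·d = 314 > 0  ⇒  inside

inside=yes margin=24552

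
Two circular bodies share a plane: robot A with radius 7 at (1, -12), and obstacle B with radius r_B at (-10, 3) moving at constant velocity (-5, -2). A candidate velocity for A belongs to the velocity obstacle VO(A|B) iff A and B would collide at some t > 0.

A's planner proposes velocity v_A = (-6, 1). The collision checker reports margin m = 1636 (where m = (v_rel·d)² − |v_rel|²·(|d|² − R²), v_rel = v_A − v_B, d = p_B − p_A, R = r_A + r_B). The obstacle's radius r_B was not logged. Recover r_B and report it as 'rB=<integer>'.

m = 1636
d = (-11, 15);  v_rel = (-1, 3),  |v_rel|² = 10
v_rel×d = (-1)·(15) − (3)·(-11) = 18
since m = R²·10 − 18²:  R² = (324 + 1636) / 10 = 196
R = √196 = 14  ⇒  r_B = 14 − 7 = 7

rB=7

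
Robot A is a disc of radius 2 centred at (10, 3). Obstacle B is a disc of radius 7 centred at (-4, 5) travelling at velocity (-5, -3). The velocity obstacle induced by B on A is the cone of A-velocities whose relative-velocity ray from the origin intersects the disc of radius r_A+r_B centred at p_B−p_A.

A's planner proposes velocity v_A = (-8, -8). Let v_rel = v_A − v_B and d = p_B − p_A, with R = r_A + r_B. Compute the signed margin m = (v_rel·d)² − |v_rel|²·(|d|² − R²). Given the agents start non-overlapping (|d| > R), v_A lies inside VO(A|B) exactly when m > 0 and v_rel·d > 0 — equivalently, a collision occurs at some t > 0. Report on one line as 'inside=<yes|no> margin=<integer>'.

d = (-14, 2),  |d|² = 200;  R = 2+7 = 9,  c = 200−9² = 119
v_rel = (-3, -5),  |v_rel|² = 34;  v_rel·d = (-3)·(-14) + (-5)·(2) = 32
34·t² − 64·t + 119 = 0  ⇒  m = 32² − 34·119 = -3022
m = -3022 < 0,  v_rel·d = 32 > 0  ⇒  outside

inside=no margin=-3022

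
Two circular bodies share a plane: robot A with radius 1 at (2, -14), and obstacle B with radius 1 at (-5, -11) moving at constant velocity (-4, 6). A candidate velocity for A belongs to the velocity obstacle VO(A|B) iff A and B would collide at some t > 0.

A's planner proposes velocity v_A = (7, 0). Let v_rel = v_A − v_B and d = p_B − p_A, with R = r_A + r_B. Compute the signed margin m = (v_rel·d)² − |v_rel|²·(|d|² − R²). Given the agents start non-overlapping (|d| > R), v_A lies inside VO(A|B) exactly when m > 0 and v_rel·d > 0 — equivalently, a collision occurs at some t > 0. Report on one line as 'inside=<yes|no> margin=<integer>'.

d = (-7, 3),  |d|² = 58;  R = 1+1 = 2,  c = 58−2² = 54
v_rel = (11, -6),  |v_rel|² = 157;  v_rel·d = (11)·(-7) + (-6)·(3) = -95
157·t² + 190·t + 54 = 0  ⇒  m = (-95)² − 157·54 = 547
m = 547 > 0,  v_rel·d = -95 < 0  ⇒  outside

inside=no margin=547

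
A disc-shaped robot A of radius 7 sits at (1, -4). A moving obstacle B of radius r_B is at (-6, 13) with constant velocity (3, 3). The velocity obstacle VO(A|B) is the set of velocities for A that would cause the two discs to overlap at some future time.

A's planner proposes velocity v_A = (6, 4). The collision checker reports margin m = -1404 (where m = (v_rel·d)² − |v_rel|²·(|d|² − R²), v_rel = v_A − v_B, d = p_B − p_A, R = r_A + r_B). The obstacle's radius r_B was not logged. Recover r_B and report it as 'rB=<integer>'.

m = -1404
d = (-7, 17);  v_rel = (3, 1),  |v_rel|² = 10
v_rel×d = (3)·(17) − (1)·(-7) = 58
since m = R²·10 − 58²:  R² = (3364 + -1404) / 10 = 196
R = √196 = 14  ⇒  r_B = 14 − 7 = 7

rB=7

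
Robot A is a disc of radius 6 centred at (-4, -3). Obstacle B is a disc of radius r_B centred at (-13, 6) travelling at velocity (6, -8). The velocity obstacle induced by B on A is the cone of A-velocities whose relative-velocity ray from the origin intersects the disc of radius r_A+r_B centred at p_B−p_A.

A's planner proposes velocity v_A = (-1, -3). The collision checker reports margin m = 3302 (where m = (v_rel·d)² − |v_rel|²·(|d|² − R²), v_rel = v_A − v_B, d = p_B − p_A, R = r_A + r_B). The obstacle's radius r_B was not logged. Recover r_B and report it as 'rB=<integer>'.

m = 3302
d = (-9, 9);  v_rel = (-7, 5),  |v_rel|² = 74
v_rel×d = (-7)·(9) − (5)·(-9) = -18
since m = R²·74 − (-18)²:  R² = (324 + 3302) / 74 = 49
R = √49 = 7  ⇒  r_B = 7 − 6 = 1

rB=1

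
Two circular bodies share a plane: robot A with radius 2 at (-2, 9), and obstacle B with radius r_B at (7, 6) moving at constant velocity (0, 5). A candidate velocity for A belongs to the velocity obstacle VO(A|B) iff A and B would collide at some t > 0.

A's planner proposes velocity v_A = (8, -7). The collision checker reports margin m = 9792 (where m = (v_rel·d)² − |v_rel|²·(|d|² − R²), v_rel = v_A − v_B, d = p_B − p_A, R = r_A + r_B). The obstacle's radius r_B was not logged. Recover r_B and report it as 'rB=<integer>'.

m = 9792
d = (9, -3);  v_rel = (8, -12),  |v_rel|² = 208
v_rel×d = (8)·(-3) − (-12)·(9) = 84
since m = R²·208 − 84²:  R² = (7056 + 9792) / 208 = 81
R = √81 = 9  ⇒  r_B = 9 − 2 = 7

rB=7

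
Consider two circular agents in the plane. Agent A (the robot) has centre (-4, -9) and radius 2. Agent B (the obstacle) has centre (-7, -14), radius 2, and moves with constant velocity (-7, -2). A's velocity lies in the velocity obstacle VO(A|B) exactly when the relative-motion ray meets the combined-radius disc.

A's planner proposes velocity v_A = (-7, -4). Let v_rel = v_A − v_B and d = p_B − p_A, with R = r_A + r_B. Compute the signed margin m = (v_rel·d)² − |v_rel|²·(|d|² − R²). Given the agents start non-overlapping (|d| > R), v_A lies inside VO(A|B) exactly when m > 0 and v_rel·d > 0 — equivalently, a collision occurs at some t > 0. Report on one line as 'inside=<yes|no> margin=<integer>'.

d = (-3, -5),  |d|² = 34;  R = 2+2 = 4,  c = 34−4² = 18
v_rel = (0, -2),  |v_rel|² = 4;  v_rel·d = (0)·(-3) + (-2)·(-5) = 10
4·t² − 20·t + 18 = 0  ⇒  m = 10² − 4·18 = 28
m = 28 > 0,  v_rel·d = 10 > 0  ⇒  inside

inside=yes margin=28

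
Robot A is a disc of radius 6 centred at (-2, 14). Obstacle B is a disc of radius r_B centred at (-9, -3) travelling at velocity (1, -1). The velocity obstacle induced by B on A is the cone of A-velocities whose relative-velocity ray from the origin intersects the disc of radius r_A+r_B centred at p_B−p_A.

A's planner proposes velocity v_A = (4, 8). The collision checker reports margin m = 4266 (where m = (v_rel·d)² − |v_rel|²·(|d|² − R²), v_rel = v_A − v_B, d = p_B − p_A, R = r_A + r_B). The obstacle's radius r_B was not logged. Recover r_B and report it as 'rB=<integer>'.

m = 4266
d = (-7, -17);  v_rel = (3, 9),  |v_rel|² = 90
v_rel×d = (3)·(-17) − (9)·(-7) = 12
since m = R²·90 − 12²:  R² = (144 + 4266) / 90 = 49
R = √49 = 7  ⇒  r_B = 7 − 6 = 1

rB=1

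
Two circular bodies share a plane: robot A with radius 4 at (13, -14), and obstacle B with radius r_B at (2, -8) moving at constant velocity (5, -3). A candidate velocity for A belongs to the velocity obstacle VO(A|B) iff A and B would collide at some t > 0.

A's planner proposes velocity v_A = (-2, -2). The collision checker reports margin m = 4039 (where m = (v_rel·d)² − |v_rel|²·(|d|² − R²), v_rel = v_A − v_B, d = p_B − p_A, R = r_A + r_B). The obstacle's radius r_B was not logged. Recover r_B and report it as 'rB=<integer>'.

m = 4039
d = (-11, 6);  v_rel = (-7, 1),  |v_rel|² = 50
v_rel×d = (-7)·(6) − (1)·(-11) = -31
since m = R²·50 − (-31)²:  R² = (961 + 4039) / 50 = 100
R = √100 = 10  ⇒  r_B = 10 − 4 = 6

rB=6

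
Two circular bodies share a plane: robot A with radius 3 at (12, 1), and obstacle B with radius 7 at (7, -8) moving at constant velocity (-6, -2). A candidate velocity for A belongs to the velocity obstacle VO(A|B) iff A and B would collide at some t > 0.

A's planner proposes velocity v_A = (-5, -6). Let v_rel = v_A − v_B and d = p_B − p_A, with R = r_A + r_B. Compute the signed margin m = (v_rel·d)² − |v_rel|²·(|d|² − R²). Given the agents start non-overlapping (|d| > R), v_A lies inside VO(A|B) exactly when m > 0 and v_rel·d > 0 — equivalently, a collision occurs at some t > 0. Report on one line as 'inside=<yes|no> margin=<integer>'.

d = (-5, -9),  |d|² = 106;  R = 3+7 = 10,  c = 106−10² = 6
v_rel = (1, -4),  |v_rel|² = 17;  v_rel·d = (1)·(-5) + (-4)·(-9) = 31
17·t² − 62·t + 6 = 0  ⇒  m = 31² − 17·6 = 859
m = 859 > 0,  v_rel·d = 31 > 0  ⇒  inside

inside=yes margin=859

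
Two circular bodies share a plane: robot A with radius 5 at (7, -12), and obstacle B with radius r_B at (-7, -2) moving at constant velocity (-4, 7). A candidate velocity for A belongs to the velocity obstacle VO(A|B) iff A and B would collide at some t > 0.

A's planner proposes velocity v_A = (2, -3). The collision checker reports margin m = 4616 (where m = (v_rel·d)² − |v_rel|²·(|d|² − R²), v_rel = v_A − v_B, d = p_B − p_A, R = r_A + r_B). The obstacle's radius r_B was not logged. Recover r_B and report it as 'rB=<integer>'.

m = 4616
d = (-14, 10);  v_rel = (6, -10),  |v_rel|² = 136
v_rel×d = (6)·(10) − (-10)·(-14) = -80
since m = R²·136 − (-80)²:  R² = (6400 + 4616) / 136 = 81
R = √81 = 9  ⇒  r_B = 9 − 5 = 4

rB=4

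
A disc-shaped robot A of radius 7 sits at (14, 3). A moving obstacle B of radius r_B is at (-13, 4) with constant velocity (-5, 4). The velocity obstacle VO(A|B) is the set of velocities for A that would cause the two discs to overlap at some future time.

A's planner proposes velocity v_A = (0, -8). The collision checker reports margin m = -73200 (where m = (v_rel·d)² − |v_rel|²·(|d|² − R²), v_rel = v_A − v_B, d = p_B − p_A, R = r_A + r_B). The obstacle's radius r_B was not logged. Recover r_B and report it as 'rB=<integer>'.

m = -73200
d = (-27, 1);  v_rel = (5, -12),  |v_rel|² = 169
v_rel×d = (5)·(1) − (-12)·(-27) = -319
since m = R²·169 − (-319)²:  R² = (101761 + -73200) / 169 = 169
R = √169 = 13  ⇒  r_B = 13 − 7 = 6

rB=6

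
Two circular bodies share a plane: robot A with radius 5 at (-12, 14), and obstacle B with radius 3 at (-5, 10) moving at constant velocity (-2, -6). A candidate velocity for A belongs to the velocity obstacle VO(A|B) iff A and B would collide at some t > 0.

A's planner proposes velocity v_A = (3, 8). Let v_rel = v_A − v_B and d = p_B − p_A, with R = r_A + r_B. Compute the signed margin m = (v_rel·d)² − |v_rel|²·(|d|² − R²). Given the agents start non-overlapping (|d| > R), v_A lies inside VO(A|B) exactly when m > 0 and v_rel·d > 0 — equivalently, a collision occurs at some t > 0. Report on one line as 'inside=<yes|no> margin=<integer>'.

d = (7, -4),  |d|² = 65;  R = 5+3 = 8,  c = 65−8² = 1
v_rel = (5, 14),  |v_rel|² = 221;  v_rel·d = (5)·(7) + (14)·(-4) = -21
221·t² + 42·t + 1 = 0  ⇒  m = (-21)² − 221·1 = 220
m = 220 > 0,  v_rel·d = -21 < 0  ⇒  outside

inside=no margin=220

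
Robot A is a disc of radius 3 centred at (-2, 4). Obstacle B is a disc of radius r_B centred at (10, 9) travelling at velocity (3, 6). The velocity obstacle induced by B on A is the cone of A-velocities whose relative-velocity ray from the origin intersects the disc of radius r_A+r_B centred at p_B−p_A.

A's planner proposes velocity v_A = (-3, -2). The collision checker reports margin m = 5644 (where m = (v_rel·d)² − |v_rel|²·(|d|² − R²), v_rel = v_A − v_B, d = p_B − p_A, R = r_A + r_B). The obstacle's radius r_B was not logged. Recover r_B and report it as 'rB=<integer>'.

m = 5644
d = (12, 5);  v_rel = (-6, -8),  |v_rel|² = 100
v_rel×d = (-6)·(5) − (-8)·(12) = 66
since m = R²·100 − 66²:  R² = (4356 + 5644) / 100 = 100
R = √100 = 10  ⇒  r_B = 10 − 3 = 7

rB=7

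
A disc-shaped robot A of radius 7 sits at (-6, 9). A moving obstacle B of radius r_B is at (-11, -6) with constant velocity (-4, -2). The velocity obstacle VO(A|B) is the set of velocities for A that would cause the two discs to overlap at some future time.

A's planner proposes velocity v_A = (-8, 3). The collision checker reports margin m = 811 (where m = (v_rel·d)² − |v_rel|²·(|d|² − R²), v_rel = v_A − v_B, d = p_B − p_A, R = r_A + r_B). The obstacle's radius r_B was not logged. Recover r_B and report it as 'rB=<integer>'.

m = 811
d = (-5, -15);  v_rel = (-4, 5),  |v_rel|² = 41
v_rel×d = (-4)·(-15) − (5)·(-5) = 85
since m = R²·41 − 85²:  R² = (7225 + 811) / 41 = 196
R = √196 = 14  ⇒  r_B = 14 − 7 = 7

rB=7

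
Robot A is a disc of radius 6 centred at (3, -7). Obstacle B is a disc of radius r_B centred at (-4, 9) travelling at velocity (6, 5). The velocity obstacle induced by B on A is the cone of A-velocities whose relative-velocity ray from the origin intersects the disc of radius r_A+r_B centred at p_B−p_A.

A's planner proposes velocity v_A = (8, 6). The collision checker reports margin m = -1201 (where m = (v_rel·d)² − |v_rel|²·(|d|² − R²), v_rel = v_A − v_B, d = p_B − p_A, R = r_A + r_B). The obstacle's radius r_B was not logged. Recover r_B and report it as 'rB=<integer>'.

m = -1201
d = (-7, 16);  v_rel = (2, 1),  |v_rel|² = 5
v_rel×d = (2)·(16) − (1)·(-7) = 39
since m = R²·5 − 39²:  R² = (1521 + -1201) / 5 = 64
R = √64 = 8  ⇒  r_B = 8 − 6 = 2

rB=2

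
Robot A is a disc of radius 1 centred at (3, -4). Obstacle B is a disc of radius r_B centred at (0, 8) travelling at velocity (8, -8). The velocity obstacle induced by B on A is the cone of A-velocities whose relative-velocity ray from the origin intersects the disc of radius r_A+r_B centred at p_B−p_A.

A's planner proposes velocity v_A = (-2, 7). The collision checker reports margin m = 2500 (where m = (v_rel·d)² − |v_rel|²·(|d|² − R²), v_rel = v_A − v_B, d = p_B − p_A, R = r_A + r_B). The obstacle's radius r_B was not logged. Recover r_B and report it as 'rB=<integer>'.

m = 2500
d = (-3, 12);  v_rel = (-10, 15),  |v_rel|² = 325
v_rel×d = (-10)·(12) − (15)·(-3) = -75
since m = R²·325 − (-75)²:  R² = (5625 + 2500) / 325 = 25
R = √25 = 5  ⇒  r_B = 5 − 1 = 4

rB=4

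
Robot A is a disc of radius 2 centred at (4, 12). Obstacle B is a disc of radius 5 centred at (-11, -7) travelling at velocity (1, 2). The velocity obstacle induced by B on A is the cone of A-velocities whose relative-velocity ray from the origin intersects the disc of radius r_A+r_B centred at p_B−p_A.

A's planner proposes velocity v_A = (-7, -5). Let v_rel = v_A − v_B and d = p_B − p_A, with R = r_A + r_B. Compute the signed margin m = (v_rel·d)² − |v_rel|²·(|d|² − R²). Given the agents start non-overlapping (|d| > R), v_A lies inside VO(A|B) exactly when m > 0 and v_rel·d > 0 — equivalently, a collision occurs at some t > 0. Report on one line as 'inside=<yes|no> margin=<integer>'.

d = (-15, -19),  |d|² = 586;  R = 2+5 = 7,  c = 586−7² = 537
v_rel = (-8, -7),  |v_rel|² = 113;  v_rel·d = (-8)·(-15) + (-7)·(-19) = 253
113·t² − 506·t + 537 = 0  ⇒  m = 253² − 113·537 = 3328
m = 3328 > 0,  v_rel·d = 253 > 0  ⇒  inside

inside=yes margin=3328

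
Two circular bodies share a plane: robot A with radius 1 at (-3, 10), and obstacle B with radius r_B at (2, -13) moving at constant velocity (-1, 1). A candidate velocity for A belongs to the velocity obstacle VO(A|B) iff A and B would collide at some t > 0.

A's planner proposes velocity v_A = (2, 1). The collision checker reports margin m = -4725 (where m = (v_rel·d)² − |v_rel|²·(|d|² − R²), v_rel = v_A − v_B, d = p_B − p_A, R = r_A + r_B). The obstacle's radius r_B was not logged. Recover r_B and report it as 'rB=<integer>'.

m = -4725
d = (5, -23);  v_rel = (3, 0),  |v_rel|² = 9
v_rel×d = (3)·(-23) − (0)·(5) = -69
since m = R²·9 − (-69)²:  R² = (4761 + -4725) / 9 = 4
R = √4 = 2  ⇒  r_B = 2 − 1 = 1

rB=1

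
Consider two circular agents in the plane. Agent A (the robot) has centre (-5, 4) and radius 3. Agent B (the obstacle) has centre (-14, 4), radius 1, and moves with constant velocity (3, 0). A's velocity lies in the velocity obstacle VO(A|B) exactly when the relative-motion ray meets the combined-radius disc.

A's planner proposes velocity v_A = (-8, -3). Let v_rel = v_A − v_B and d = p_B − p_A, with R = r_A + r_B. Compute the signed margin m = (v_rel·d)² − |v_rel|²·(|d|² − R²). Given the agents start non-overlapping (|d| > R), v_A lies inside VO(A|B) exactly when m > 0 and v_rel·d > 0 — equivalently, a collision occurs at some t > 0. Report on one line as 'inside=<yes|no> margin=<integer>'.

d = (-9, 0),  |d|² = 81;  R = 3+1 = 4,  c = 81−4² = 65
v_rel = (-11, -3),  |v_rel|² = 130;  v_rel·d = (-11)·(-9) + (-3)·(0) = 99
130·t² − 198·t + 65 = 0  ⇒  m = 99² − 130·65 = 1351
m = 1351 > 0,  v_rel·d = 99 > 0  ⇒  inside

inside=yes margin=1351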